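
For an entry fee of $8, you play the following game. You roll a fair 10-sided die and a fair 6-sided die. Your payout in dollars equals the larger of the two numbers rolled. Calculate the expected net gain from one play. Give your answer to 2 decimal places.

-$1.92

Distribution of the larger of the two numbers rolled: 1 w.p. 1/60, 2 w.p. 1/20, 3 w.p. 1/12, 4 w.p. 7/60, 5 w.p. 3/20, 6 w.p. 11/60, …
E[payout] = (1/60)·1 + (1/20)·2 + (1/12)·3 + (7/60)·4 + (3/20)·5 + (11/60)·6 + (1/10)·7 + (1/10)·8 + (1/10)·9 + (1/10)·10 = 73/12
Expected profit = 73/12 − 8 = -23/12 ≈ -$1.92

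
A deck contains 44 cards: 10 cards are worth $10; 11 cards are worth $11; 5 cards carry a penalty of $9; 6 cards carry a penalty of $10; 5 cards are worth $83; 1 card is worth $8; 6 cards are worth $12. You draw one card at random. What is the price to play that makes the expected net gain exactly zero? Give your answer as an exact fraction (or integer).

611/44 dollars

E[payout] = (10/44)·10 + (11/44)·11 + (5/44)·(-9) + (6/44)·(-10) + (5/44)·83 + (1/44)·8 + (6/44)·12 = 611/44
Fair fee = E[payout] = 611/44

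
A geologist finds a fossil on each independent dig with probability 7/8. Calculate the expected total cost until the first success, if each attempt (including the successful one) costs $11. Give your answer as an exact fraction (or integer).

E[#attempts] = 1/p = 8/7; E[cost] = 11·8/7 = 88/7.

88/7 dollars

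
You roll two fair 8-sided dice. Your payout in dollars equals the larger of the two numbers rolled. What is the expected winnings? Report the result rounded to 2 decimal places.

Distribution of the larger of the two numbers rolled: 1 w.p. 1/64, 2 w.p. 3/64, 3 w.p. 5/64, 4 w.p. 7/64, 5 w.p. 9/64, 6 w.p. 11/64, …
E[payout] = (1/64)·1 + (3/64)·2 + (5/64)·3 + (7/64)·4 + (9/64)·5 + (11/64)·6 + (13/64)·7 + (15/64)·8 = 93/16
≈ $5.81

$5.81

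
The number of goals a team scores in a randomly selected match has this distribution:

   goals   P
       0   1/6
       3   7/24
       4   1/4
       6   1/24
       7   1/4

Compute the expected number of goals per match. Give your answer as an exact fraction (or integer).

E[X] = (1/6)·0 + (7/24)·3 + (1/4)·4 + (1/24)·6 + (1/4)·7
     = 31/8

31/8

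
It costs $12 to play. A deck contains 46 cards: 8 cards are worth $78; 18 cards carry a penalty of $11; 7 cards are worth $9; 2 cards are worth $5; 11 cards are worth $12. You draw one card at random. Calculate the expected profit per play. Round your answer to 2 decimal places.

$1.72

E[payout] = (8/46)·78 + (18/46)·(-11) + (7/46)·9 + (2/46)·5 + (11/46)·12 = 631/46
Expected profit = 631/46 − 12 = 79/46 ≈ $1.72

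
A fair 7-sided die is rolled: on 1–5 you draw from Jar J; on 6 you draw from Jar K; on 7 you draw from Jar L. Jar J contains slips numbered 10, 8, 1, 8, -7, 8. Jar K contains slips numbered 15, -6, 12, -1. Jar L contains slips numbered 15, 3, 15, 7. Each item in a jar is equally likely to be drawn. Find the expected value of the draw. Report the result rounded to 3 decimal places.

E[X | Jar J] = (10 + 8 + 1 + 8 − 7 + 8)/6 = 14/3
E[X | Jar K] = (15 − 6 + 12 − 1)/4 = 5
E[X | Jar L] = (15 + 3 + 15 + 7)/4 = 10
E[X] = (5/7)·14/3 + (1/7)·5 + (1/7)·10 = 115/21 ≈ 5.476

5.476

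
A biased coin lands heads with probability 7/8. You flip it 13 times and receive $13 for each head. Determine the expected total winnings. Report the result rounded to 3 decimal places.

$147.875

E[#heads] = 13·7/8 = 91/8 (linearity over flips).
E[winnings] = 13·91/8 = 1183/8.
≈ 147.875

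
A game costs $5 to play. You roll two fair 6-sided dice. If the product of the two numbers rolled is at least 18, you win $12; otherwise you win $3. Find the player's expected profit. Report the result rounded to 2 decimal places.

$0.50

E[payout] = (13/18)·3 + (5/18)·12 = 11/2
Expected profit = 11/2 − 5 = 1/2 ≈ $0.50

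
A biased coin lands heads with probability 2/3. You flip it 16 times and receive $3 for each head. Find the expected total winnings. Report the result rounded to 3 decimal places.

$32.000

E[#heads] = 16·2/3 = 32/3 (linearity over flips).
E[winnings] = 3·32/3 = 32.
≈ 32.000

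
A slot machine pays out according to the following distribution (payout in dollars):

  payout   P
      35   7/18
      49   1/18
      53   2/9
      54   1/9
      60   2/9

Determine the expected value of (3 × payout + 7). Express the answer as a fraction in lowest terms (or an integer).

E[3x+7] = (7/18)·112 + (1/18)·154 + (2/9)·166 + (1/9)·169 + (2/9)·187
     = 448/3

448/3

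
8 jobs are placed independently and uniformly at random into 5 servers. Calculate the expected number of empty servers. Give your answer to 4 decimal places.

Let Xⱼ=1 if server j is empty. P(Xⱼ=1) = ((5-1)/5)^8 = 65536/390625.
By linearity, E[#empty] = 5·65536/390625 = 65536/78125.
≈ 0.8389

0.8389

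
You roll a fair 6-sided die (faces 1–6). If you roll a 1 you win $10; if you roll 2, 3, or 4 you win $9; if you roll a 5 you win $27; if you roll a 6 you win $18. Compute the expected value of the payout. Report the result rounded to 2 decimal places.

E[payout] = (1/2)·9 + (1/6)·10 + (1/6)·18 + (1/6)·27 = 41/3
≈ $13.67

$13.67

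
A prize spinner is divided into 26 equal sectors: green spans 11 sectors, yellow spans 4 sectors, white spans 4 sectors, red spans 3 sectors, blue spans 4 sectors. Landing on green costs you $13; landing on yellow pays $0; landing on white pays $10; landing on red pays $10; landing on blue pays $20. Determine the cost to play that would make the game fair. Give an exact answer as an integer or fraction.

7/26 dollars

E[payout] = (11/26)·(-13) + (4/26)·0 + (4/26)·10 + (3/26)·10 + (4/26)·20 = 7/26
Fair fee = E[payout] = 7/26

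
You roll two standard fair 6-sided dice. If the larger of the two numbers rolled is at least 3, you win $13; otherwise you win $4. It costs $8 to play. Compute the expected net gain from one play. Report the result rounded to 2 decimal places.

$4.00

E[payout] = (1/9)·4 + (8/9)·13 = 12
Expected profit = 12 − 8 = 4 ≈ $4.00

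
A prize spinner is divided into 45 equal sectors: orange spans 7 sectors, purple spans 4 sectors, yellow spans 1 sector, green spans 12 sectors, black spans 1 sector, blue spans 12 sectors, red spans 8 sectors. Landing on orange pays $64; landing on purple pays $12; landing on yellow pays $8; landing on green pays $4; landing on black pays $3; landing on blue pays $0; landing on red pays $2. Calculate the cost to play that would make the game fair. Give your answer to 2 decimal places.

$12.69

E[payout] = (7/45)·64 + (4/45)·12 + (1/45)·8 + (12/45)·4 + (1/45)·3 + (12/45)·0 + (8/45)·2 = 571/45
Fair fee = E[payout] = 571/45 ≈ $12.69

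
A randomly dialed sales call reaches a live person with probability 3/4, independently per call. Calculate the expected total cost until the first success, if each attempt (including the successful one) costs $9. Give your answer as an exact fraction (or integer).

E[#attempts] = 1/p = 4/3; E[cost] = 9·4/3 = 12.

$12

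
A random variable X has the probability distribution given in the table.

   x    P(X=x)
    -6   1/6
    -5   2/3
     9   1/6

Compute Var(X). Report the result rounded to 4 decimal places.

E[X] = (1/6)·(-6) + (2/3)·(-5) + (1/6)·9 = -17/6
E[X²] = (1/6)·36 + (2/3)·25 + (1/6)·81 = 217/6
Var(X) = 217/6 − (-17/6)² = 1013/36 ≈ 28.1389

28.1389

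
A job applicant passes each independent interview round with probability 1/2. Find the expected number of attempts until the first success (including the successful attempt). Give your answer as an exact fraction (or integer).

For a geometric distribution, E[trials] = 1/p = 1/(1/2) = 2.

2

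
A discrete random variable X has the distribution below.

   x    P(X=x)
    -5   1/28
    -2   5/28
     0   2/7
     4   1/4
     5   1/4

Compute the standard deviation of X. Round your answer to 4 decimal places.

E[X] = 12/7, E[X²] = 83/7
Var(X) = E[X²] − (E[X])² = 83/7 − 144/49 = 437/49
SD(X) = √(437/49) ≈ 2.9864

2.9864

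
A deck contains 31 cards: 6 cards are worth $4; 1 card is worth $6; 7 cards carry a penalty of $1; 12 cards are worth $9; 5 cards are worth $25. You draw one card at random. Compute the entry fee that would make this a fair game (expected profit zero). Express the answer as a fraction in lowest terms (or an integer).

256/31 dollars

E[payout] = (6/31)·4 + (1/31)·6 + (7/31)·(-1) + (12/31)·9 + (5/31)·25 = 256/31
Fair fee = E[payout] = 256/31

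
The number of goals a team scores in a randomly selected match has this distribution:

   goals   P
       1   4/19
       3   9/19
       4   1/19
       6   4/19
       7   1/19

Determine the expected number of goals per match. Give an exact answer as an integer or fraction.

E[X] = (4/19)·1 + (9/19)·3 + (1/19)·4 + (4/19)·6 + (1/19)·7
     = 66/19

66/19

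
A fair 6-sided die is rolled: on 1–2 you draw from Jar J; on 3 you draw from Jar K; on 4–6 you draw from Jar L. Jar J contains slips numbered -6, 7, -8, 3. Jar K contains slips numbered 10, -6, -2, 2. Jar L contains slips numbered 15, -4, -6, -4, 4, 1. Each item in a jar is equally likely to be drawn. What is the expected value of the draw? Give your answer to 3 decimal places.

E[X | Jar J] = (-6 + 7 − 8 + 3)/4 = -1
E[X | Jar K] = (10 − 6 − 2 + 2)/4 = 1
E[X | Jar L] = (15 − 4 − 6 − 4 + 4 + 1)/6 = 1
E[X] = (1/3)·(-1) + (1/6)·1 + (1/2)·1 = 1/3 ≈ 0.333

0.333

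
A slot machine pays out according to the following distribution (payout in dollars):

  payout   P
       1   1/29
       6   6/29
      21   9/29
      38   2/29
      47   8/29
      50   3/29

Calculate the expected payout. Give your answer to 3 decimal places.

E[X] = (1/29)·1 + (6/29)·6 + (9/29)·21 + (2/29)·38 + (8/29)·47 + (3/29)·50
     = 828/29 ≈ 28.552

$28.552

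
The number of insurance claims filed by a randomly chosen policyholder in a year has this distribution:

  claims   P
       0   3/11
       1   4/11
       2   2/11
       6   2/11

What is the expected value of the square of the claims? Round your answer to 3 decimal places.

7.636

E[X²] = (3/11)·0 + (4/11)·1 + (2/11)·4 + (2/11)·36
     = 84/11 ≈ 7.636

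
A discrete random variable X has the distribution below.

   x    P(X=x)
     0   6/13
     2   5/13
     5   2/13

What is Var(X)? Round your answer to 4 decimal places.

3.0178

E[X] = (6/13)·0 + (5/13)·2 + (2/13)·5 = 20/13
E[X²] = (6/13)·0 + (5/13)·4 + (2/13)·25 = 70/13
Var(X) = 70/13 − (20/13)² = 510/169 ≈ 3.0178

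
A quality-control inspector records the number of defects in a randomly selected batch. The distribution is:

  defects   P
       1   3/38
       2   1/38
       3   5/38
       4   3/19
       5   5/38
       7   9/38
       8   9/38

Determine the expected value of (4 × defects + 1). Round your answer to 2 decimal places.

22.47

E[4x+1] = (3/38)·5 + (1/38)·9 + (5/38)·13 + (3/19)·17 + (5/38)·21 + (9/38)·29 + (9/38)·33
     = 427/19 ≈ 22.47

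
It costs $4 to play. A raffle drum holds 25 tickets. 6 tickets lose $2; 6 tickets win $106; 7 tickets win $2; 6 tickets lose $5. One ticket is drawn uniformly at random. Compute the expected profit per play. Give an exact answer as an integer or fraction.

E[payout] = (6/25)·(-2) + (6/25)·106 + (7/25)·2 + (6/25)·(-5) = 608/25
Expected profit = 608/25 − 4 = 508/25

508/25 dollars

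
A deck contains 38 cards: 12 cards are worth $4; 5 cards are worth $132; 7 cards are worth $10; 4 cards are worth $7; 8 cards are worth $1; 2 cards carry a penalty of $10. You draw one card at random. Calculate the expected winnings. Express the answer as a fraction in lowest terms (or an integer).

397/19 dollars

E[payout] = (12/38)·4 + (5/38)·132 + (7/38)·10 + (4/38)·7 + (8/38)·1 + (2/38)·(-10) = 397/19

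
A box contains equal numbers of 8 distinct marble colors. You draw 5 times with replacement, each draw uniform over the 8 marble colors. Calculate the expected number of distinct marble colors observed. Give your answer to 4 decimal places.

3.8967

Let Xⱼ=1 if type j appears at least once. P(Xⱼ=1) = 1 − ((8−1)/8)^5 = 15961/32768.
E[#distinct] = 8·15961/32768 = 15961/4096.
≈ 3.8967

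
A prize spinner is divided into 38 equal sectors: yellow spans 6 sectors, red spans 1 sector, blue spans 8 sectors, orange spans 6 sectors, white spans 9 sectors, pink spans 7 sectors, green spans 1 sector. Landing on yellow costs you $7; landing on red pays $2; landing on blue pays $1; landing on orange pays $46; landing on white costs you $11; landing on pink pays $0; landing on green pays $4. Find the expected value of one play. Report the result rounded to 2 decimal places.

$3.92

E[payout] = (6/38)·(-7) + (1/38)·2 + (8/38)·1 + (6/38)·46 + (9/38)·(-11) + (7/38)·0 + (1/38)·4 = 149/38
≈ $3.92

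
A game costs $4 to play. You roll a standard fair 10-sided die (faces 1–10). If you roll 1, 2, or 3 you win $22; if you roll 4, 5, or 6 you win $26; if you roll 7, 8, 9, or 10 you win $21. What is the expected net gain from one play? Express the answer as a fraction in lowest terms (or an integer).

E[payout] = (2/5)·21 + (3/10)·22 + (3/10)·26 = 114/5
Expected profit = 114/5 − 4 = 94/5

94/5 dollars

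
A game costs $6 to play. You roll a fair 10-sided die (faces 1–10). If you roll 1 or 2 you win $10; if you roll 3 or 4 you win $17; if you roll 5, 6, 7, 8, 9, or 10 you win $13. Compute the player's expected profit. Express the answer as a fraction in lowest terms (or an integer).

36/5 dollars

E[payout] = (1/5)·10 + (3/5)·13 + (1/5)·17 = 66/5
Expected profit = 66/5 − 6 = 36/5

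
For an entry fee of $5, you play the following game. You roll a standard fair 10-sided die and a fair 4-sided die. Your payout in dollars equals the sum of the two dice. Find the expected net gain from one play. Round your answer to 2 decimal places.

$3.00

Distribution of the sum of the two dice: 2 w.p. 1/40, 3 w.p. 1/20, 4 w.p. 3/40, 5 w.p. 1/10, 6 w.p. 1/10, 7 w.p. 1/10, …
E[payout] = (1/40)·2 + (1/20)·3 + (3/40)·4 + (1/10)·5 + (1/10)·6 + (1/10)·7 + (1/10)·8 + (1/10)·9 + (1/10)·10 + (1/10)·11 + (3/40)·12 + (1/20)·13 + (1/40)·14 = 8
Expected profit = 8 − 5 = 3 ≈ $3.00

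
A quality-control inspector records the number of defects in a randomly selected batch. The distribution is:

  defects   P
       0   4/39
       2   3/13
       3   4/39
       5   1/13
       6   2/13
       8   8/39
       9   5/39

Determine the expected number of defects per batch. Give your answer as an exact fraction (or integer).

E[X] = (4/39)·0 + (3/13)·2 + (4/39)·3 + (1/13)·5 + (2/13)·6 + (8/39)·8 + (5/39)·9
     = 190/39

190/39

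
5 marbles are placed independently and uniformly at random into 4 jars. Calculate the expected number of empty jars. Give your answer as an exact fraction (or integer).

243/256

Let Xⱼ=1 if jar j is empty. P(Xⱼ=1) = ((4-1)/4)^5 = 243/1024.
By linearity, E[#empty] = 4·243/1024 = 243/256.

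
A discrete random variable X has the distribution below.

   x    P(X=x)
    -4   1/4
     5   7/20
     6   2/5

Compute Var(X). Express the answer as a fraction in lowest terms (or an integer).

E[X] = (1/4)·(-4) + (7/20)·5 + (2/5)·6 = 63/20
E[X²] = (1/4)·16 + (7/20)·25 + (2/5)·36 = 543/20
Var(X) = 543/20 − (63/20)² = 6891/400

6891/400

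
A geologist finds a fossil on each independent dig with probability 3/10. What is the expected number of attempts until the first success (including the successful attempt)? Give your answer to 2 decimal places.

For a geometric distribution, E[trials] = 1/p = 1/(3/10) = 10/3.
≈ 3.33

3.33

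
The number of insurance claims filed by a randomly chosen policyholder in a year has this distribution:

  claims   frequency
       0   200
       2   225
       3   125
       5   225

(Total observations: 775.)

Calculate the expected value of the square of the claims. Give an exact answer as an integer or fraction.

Total = 775, so P(claims=0) = 200/775, etc.
E[X²] = (8/31)·0 + (9/31)·4 + (5/31)·9 + (9/31)·25
     = 306/31

306/31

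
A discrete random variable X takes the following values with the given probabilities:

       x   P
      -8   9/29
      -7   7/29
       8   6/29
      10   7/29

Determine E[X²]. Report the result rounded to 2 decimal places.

E[X²] = (9/29)·64 + (7/29)·49 + (6/29)·64 + (7/29)·100
     = 2003/29 ≈ 69.07

69.07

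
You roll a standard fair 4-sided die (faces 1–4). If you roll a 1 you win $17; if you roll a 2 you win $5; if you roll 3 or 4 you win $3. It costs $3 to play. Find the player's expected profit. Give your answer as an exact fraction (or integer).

$4

E[payout] = (1/2)·3 + (1/4)·5 + (1/4)·17 = 7
Expected profit = 7 − 3 = 4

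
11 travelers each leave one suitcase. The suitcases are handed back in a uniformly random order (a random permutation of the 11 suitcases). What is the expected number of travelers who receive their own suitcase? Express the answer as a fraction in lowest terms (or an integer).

1

Let Xᵢ = 1 if person i gets their own suitcase. For each i, P(Xᵢ=1) = 1/11.
By linearity of expectation, E[X₁+…+X_11] = 11·(1/11) = 1.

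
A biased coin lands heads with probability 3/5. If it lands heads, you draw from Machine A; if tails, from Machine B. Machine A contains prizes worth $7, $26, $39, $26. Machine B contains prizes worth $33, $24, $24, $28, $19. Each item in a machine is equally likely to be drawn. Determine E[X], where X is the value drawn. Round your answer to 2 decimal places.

$24.94

E[X | Machine A] = (7 + 26 + 39 + 26)/4 = 49/2
E[X | Machine B] = (33 + 24 + 24 + 28 + 19)/5 = 128/5
E[X] = (3/5)·49/2 + (2/5)·128/5 = 1247/50 ≈ 24.94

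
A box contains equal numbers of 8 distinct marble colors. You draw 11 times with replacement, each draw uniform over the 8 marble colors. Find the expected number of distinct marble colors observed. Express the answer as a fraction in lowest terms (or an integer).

Let Xⱼ=1 if type j appears at least once. P(Xⱼ=1) = 1 − ((8−1)/8)^11 = 6612607849/8589934592.
E[#distinct] = 8·6612607849/8589934592 = 6612607849/1073741824.

6612607849/1073741824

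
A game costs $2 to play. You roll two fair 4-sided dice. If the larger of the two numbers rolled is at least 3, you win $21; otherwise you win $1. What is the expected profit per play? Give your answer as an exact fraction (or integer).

E[payout] = (1/4)·1 + (3/4)·21 = 16
Expected profit = 16 − 2 = 14

$14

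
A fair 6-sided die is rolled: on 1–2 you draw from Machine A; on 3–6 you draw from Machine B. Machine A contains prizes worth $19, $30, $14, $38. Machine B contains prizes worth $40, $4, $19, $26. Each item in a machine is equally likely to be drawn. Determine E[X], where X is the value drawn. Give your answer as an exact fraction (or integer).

E[X | Machine A] = (19 + 30 + 14 + 38)/4 = 101/4
E[X | Machine B] = (40 + 4 + 19 + 26)/4 = 89/4
E[X] = (1/3)·101/4 + (2/3)·89/4 = 93/4

93/4 dollars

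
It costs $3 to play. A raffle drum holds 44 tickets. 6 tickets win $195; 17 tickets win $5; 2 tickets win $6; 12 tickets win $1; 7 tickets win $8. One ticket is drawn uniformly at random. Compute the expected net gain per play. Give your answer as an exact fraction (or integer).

E[payout] = (6/44)·195 + (17/44)·5 + (2/44)·6 + (12/44)·1 + (7/44)·8 = 1335/44
Expected profit = 1335/44 − 3 = 1203/44

1203/44 dollars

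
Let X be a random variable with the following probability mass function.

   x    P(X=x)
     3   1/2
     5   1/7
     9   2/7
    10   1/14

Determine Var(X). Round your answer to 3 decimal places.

E[X] = (1/2)·3 + (1/7)·5 + (2/7)·9 + (1/14)·10 = 11/2
E[X²] = (1/2)·9 + (1/7)·25 + (2/7)·81 + (1/14)·100 = 537/14
Var(X) = 537/14 − (11/2)² = 227/28 ≈ 8.107

8.107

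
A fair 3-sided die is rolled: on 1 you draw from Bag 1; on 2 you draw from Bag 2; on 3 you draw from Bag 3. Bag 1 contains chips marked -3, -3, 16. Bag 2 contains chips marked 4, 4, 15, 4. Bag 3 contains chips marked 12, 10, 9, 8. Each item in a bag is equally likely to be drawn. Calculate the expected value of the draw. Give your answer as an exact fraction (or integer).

119/18

E[X | Bag 1] = (-3 − 3 + 16)/3 = 10/3
E[X | Bag 2] = (4 + 4 + 15 + 4)/4 = 27/4
E[X | Bag 3] = (12 + 10 + 9 + 8)/4 = 39/4
E[X] = (1/3)·10/3 + (1/3)·27/4 + (1/3)·39/4 = 119/18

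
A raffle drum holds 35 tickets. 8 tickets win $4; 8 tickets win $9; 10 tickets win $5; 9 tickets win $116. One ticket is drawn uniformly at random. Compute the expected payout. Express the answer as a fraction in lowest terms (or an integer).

E[payout] = (8/35)·4 + (8/35)·9 + (10/35)·5 + (9/35)·116 = 1198/35

1198/35 dollars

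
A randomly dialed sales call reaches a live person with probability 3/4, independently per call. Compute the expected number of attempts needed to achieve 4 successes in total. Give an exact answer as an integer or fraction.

By linearity (sum of 4 independent geometric waits), E[trials] = 4/p = 4/(3/4) = 16/3.

16/3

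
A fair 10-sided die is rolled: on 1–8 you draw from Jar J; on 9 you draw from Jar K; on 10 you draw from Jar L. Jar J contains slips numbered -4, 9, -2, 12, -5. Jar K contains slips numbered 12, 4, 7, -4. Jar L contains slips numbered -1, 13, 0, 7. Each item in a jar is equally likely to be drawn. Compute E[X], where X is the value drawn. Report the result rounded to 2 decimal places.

2.55

E[X | Jar J] = (-4 + 9 − 2 + 12 − 5)/5 = 2
E[X | Jar K] = (12 + 4 + 7 − 4)/4 = 19/4
E[X | Jar L] = (-1 + 13 + 0 + 7)/4 = 19/4
E[X] = (4/5)·2 + (1/10)·19/4 + (1/10)·19/4 = 51/20 ≈ 2.55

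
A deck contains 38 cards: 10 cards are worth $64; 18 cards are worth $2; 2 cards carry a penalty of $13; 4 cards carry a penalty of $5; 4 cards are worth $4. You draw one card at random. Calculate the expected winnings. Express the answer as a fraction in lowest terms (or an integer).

$17

E[payout] = (10/38)·64 + (18/38)·2 + (2/38)·(-13) + (4/38)·(-5) + (4/38)·4 = 17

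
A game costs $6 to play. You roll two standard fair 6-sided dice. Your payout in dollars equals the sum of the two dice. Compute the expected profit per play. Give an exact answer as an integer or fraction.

Distribution of the sum of the two dice: 2 w.p. 1/36, 3 w.p. 1/18, 4 w.p. 1/12, 5 w.p. 1/9, 6 w.p. 5/36, 7 w.p. 1/6, …
E[payout] = (1/36)·2 + (1/18)·3 + (1/12)·4 + (1/9)·5 + (5/36)·6 + (1/6)·7 + (5/36)·8 + (1/9)·9 + (1/12)·10 + (1/18)·11 + (1/36)·12 = 7
Expected profit = 7 − 6 = 1

$1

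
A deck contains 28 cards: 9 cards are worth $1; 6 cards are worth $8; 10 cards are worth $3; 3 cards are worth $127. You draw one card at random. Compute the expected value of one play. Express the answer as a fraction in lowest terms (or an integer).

E[payout] = (9/28)·1 + (6/28)·8 + (10/28)·3 + (3/28)·127 = 117/7

117/7 dollars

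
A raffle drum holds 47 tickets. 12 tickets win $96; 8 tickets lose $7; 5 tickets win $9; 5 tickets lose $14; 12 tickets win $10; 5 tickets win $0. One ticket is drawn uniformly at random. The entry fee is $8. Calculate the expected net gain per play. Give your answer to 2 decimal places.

$17.34

E[payout] = (12/47)·96 + (8/47)·(-7) + (5/47)·9 + (5/47)·(-14) + (12/47)·10 + (5/47)·0 = 1191/47
Expected profit = 1191/47 − 8 = 815/47 ≈ $17.34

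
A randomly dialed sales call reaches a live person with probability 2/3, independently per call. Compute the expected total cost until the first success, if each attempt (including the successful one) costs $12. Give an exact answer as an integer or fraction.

$18

E[#attempts] = 1/p = 3/2; E[cost] = 12·3/2 = 18.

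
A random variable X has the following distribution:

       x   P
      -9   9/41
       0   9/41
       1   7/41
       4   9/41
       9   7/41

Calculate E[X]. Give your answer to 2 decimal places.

E[X] = (9/41)·(-9) + (9/41)·0 + (7/41)·1 + (9/41)·4 + (7/41)·9
     = 25/41 ≈ 0.61

0.61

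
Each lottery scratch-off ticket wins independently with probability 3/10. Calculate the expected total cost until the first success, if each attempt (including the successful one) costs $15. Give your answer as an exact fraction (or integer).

E[#attempts] = 1/p = 10/3; E[cost] = 15·10/3 = 50.

$50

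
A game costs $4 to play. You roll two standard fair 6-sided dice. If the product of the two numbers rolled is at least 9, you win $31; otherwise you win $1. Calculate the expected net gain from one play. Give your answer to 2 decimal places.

E[payout] = (4/9)·1 + (5/9)·31 = 53/3
Expected profit = 53/3 − 4 = 41/3 ≈ $13.67

$13.67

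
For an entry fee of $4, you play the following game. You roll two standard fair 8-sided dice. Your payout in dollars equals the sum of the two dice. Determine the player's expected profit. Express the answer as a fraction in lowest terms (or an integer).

$5

Distribution of the sum of the two dice: 2 w.p. 1/64, 3 w.p. 1/32, 4 w.p. 3/64, 5 w.p. 1/16, 6 w.p. 5/64, 7 w.p. 3/32, …
E[payout] = (1/64)·2 + (1/32)·3 + (3/64)·4 + (1/16)·5 + (5/64)·6 + (3/32)·7 + (7/64)·8 + (1/8)·9 + (7/64)·10 + (3/32)·11 + (5/64)·12 + (1/16)·13 + (3/64)·14 + (1/32)·15 + (1/64)·16 = 9
Expected profit = 9 − 4 = 5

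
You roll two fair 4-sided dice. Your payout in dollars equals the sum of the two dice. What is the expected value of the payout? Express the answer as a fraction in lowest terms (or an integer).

Distribution of the sum of the two dice: 2 w.p. 1/16, 3 w.p. 1/8, 4 w.p. 3/16, 5 w.p. 1/4, 6 w.p. 3/16, 7 w.p. 1/8, …
E[payout] = (1/16)·2 + (1/8)·3 + (3/16)·4 + (1/4)·5 + (3/16)·6 + (1/8)·7 + (1/16)·8 = 5

$5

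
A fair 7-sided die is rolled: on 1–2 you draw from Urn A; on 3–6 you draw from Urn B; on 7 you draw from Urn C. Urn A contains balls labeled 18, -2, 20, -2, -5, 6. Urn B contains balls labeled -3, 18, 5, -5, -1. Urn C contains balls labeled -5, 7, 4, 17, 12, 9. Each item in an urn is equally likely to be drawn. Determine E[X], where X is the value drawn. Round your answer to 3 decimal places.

4.314

E[X | Urn A] = (18 − 2 + 20 − 2 − 5 + 6)/6 = 35/6
E[X | Urn B] = (-3 + 18 + 5 − 5 − 1)/5 = 14/5
E[X | Urn C] = (-5 + 7 + 4 + 17 + 12 + 9)/6 = 22/3
E[X] = (2/7)·35/6 + (4/7)·14/5 + (1/7)·22/3 = 151/35 ≈ 4.314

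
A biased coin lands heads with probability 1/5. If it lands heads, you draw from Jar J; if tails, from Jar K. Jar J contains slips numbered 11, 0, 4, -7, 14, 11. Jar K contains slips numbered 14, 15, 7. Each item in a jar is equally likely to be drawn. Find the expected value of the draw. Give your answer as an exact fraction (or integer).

E[X | Jar J] = (11 + 0 + 4 − 7 + 14 + 11)/6 = 11/2
E[X | Jar K] = (14 + 15 + 7)/3 = 12
E[X] = (1/5)·11/2 + (4/5)·12 = 107/10

107/10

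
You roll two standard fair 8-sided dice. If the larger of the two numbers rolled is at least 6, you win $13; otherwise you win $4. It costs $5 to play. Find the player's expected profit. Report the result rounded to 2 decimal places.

$4.48

E[payout] = (25/64)·4 + (39/64)·13 = 607/64
Expected profit = 607/64 − 5 = 287/64 ≈ $4.48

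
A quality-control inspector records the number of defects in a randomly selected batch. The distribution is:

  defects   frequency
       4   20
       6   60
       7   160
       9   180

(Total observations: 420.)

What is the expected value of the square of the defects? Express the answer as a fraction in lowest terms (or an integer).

415/7

Total = 420, so P(defects=4) = 20/420, etc.
E[X²] = (1/21)·16 + (1/7)·36 + (8/21)·49 + (3/7)·81
     = 415/7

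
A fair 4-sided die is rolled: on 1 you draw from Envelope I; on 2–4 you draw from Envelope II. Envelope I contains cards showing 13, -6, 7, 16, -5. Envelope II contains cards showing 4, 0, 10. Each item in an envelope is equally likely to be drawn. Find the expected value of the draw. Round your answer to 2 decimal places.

E[X | Envelope I] = (13 − 6 + 7 + 16 − 5)/5 = 5
E[X | Envelope II] = (4 + 0 + 10)/3 = 14/3
E[X] = (1/4)·5 + (3/4)·14/3 = 19/4 ≈ 4.75

4.75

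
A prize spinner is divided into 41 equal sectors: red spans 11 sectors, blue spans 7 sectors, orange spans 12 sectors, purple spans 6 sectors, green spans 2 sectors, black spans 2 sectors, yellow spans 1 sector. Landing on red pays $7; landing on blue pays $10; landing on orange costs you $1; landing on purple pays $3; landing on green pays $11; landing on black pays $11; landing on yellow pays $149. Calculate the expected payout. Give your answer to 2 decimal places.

$8.44

E[payout] = (11/41)·7 + (7/41)·10 + (12/41)·(-1) + (6/41)·3 + (2/41)·11 + (2/41)·11 + (1/41)·149 = 346/41
≈ $8.44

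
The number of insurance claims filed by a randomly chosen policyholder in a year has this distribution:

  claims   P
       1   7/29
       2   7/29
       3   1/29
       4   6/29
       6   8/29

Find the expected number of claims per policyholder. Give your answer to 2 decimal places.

3.31

E[X] = (7/29)·1 + (7/29)·2 + (1/29)·3 + (6/29)·4 + (8/29)·6
     = 96/29 ≈ 3.31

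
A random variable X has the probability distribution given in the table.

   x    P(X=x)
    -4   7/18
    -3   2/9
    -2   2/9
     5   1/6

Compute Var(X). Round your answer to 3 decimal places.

9.917

E[X] = (7/18)·(-4) + (2/9)·(-3) + (2/9)·(-2) + (1/6)·5 = -11/6
E[X²] = (7/18)·16 + (2/9)·9 + (2/9)·4 + (1/6)·25 = 239/18
Var(X) = 239/18 − (-11/6)² = 119/12 ≈ 9.917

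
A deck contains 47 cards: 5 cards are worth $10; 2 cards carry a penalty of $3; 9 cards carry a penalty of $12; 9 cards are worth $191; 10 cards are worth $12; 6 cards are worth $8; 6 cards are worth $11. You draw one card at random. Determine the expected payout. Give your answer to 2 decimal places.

$40.19

E[payout] = (5/47)·10 + (2/47)·(-3) + (9/47)·(-12) + (9/47)·191 + (10/47)·12 + (6/47)·8 + (6/47)·11 = 1889/47
≈ $40.19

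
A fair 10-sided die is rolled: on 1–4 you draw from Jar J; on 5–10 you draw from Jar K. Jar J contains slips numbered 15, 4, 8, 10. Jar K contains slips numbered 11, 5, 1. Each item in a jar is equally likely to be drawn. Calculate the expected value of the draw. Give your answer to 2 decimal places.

E[X | Jar J] = (15 + 4 + 8 + 10)/4 = 37/4
E[X | Jar K] = (11 + 5 + 1)/3 = 17/3
E[X] = (2/5)·37/4 + (3/5)·17/3 = 71/10 ≈ 7.10

7.10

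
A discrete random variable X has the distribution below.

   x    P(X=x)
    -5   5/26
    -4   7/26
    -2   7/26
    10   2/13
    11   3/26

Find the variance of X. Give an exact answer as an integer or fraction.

E[X] = (5/26)·(-5) + (7/26)·(-4) + (7/26)·(-2) + (2/13)·10 + (3/26)·11 = 3/13
E[X²] = (5/26)·25 + (7/26)·16 + (7/26)·4 + (2/13)·100 + (3/26)·121 = 514/13
Var(X) = 514/13 − (3/13)² = 6673/169

6673/169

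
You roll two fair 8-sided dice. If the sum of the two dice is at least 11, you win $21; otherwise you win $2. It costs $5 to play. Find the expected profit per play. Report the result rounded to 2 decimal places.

E[payout] = (43/64)·2 + (21/64)·21 = 527/64
Expected profit = 527/64 − 5 = 207/64 ≈ $3.23

$3.23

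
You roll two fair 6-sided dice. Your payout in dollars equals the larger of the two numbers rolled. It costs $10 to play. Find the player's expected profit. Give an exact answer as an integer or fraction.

Distribution of the larger of the two numbers rolled: 1 w.p. 1/36, 2 w.p. 1/12, 3 w.p. 5/36, 4 w.p. 7/36, 5 w.p. 1/4, 6 w.p. 11/36
E[payout] = (1/36)·1 + (1/12)·2 + (5/36)·3 + (7/36)·4 + (1/4)·5 + (11/36)·6 = 161/36
Expected profit = 161/36 − 10 = -199/36

-199/36 dollars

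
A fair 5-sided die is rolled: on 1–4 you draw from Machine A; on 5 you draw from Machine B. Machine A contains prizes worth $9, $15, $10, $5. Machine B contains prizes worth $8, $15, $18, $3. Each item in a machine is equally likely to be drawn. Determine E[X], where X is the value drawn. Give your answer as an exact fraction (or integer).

$10

E[X | Machine A] = (9 + 15 + 10 + 5)/4 = 39/4
E[X | Machine B] = (8 + 15 + 18 + 3)/4 = 11
E[X] = (4/5)·39/4 + (1/5)·11 = 10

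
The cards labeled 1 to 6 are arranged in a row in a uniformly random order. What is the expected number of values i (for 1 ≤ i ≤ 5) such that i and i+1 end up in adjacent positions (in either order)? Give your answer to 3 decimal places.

For each i ∈ {1,…,5}, let Xᵢ = 1 if i and i+1 are adjacent. P(Xᵢ=1) = 2·(6−1)!/6! = 2/6.
By linearity, E[ΣXᵢ] = (5)·(2/6) = 5/3.
≈ 1.667

1.667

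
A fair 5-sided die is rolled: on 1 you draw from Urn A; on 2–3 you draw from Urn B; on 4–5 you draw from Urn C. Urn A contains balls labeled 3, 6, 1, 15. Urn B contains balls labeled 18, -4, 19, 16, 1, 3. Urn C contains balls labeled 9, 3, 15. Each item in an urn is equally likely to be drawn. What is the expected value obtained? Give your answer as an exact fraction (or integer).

503/60

E[X | Urn A] = (3 + 6 + 1 + 15)/4 = 25/4
E[X | Urn B] = (18 − 4 + 19 + 16 + 1 + 3)/6 = 53/6
E[X | Urn C] = (9 + 3 + 15)/3 = 9
E[X] = (1/5)·25/4 + (2/5)·53/6 + (2/5)·9 = 503/60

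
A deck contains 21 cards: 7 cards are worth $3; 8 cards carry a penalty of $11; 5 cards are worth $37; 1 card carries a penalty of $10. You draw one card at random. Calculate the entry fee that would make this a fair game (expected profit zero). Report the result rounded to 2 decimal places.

E[payout] = (7/21)·3 + (8/21)·(-11) + (5/21)·37 + (1/21)·(-10) = 36/7
Fair fee = E[payout] = 36/7 ≈ $5.14

$5.14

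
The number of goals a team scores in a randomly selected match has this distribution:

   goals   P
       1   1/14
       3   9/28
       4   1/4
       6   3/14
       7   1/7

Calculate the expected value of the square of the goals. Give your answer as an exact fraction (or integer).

E[X²] = (1/14)·1 + (9/28)·9 + (1/4)·16 + (3/14)·36 + (1/7)·49
     = 607/28

607/28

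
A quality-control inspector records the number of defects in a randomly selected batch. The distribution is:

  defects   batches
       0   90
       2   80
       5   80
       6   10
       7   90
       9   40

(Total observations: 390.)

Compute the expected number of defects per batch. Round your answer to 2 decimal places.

Total = 390, so P(defects=0) = 90/390, etc.
E[X] = (3/13)·0 + (8/39)·2 + (8/39)·5 + (1/39)·6 + (3/13)·7 + (4/39)·9
     = 161/39 ≈ 4.13

4.13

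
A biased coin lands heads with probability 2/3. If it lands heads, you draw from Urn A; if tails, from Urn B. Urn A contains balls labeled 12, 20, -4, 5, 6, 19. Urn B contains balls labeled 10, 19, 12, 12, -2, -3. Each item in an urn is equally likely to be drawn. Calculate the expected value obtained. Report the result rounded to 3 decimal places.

9.111

E[X | Urn A] = (12 + 20 − 4 + 5 + 6 + 19)/6 = 29/3
E[X | Urn B] = (10 + 19 + 12 + 12 − 2 − 3)/6 = 8
E[X] = (2/3)·29/3 + (1/3)·8 = 82/9 ≈ 9.111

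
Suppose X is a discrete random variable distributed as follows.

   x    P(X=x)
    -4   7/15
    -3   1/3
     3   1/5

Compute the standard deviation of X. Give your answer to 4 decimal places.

2.6700

E[X] = -34/15, E[X²] = 184/15
Var(X) = E[X²] − (E[X])² = 184/15 − 1156/225 = 1604/225
SD(X) = √(1604/225) ≈ 2.6700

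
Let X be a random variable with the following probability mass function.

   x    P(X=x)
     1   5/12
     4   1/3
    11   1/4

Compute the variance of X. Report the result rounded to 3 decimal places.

E[X] = (5/12)·1 + (1/3)·4 + (1/4)·11 = 9/2
E[X²] = (5/12)·1 + (1/3)·16 + (1/4)·121 = 36
Var(X) = 36 − (9/2)² = 63/4 ≈ 15.750

15.750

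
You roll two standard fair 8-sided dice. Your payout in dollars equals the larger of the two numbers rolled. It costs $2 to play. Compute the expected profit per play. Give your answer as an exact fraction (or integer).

Distribution of the larger of the two numbers rolled: 1 w.p. 1/64, 2 w.p. 3/64, 3 w.p. 5/64, 4 w.p. 7/64, 5 w.p. 9/64, 6 w.p. 11/64, …
E[payout] = (1/64)·1 + (3/64)·2 + (5/64)·3 + (7/64)·4 + (9/64)·5 + (11/64)·6 + (13/64)·7 + (15/64)·8 = 93/16
Expected profit = 93/16 − 2 = 61/16

61/16 dollars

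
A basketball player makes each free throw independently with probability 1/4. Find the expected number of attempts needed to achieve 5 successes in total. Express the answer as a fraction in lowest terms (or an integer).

By linearity (sum of 5 independent geometric waits), E[trials] = 5/p = 5/(1/4) = 20.

20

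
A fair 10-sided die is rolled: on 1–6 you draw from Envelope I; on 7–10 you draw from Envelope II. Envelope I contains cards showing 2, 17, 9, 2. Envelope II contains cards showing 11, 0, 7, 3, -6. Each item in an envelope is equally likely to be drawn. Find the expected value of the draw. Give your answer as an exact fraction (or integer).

E[X | Envelope I] = (2 + 17 + 9 + 2)/4 = 15/2
E[X | Envelope II] = (11 + 0 + 7 + 3 − 6)/5 = 3
E[X] = (3/5)·15/2 + (2/5)·3 = 57/10

57/10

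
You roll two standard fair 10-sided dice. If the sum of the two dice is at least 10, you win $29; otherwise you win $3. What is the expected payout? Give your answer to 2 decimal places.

E[payout] = (9/25)·3 + (16/25)·29 = 491/25
≈ $19.64

$19.64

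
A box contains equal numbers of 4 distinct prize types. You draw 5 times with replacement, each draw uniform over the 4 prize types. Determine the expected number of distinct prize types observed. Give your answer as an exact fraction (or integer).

781/256

Let Xⱼ=1 if type j appears at least once. P(Xⱼ=1) = 1 − ((4−1)/4)^5 = 781/1024.
E[#distinct] = 4·781/1024 = 781/256.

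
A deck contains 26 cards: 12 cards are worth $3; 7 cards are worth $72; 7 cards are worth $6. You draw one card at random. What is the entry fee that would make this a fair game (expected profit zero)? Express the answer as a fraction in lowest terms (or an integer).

291/13 dollars

E[payout] = (12/26)·3 + (7/26)·72 + (7/26)·6 = 291/13
Fair fee = E[payout] = 291/13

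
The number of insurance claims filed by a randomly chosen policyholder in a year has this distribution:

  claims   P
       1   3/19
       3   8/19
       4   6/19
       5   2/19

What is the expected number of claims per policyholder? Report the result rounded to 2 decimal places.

E[X] = (3/19)·1 + (8/19)·3 + (6/19)·4 + (2/19)·5
     = 61/19 ≈ 3.21

3.21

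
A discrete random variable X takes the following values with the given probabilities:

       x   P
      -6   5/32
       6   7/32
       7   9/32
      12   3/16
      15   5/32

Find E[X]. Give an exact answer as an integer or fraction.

111/16

E[X] = (5/32)·(-6) + (7/32)·6 + (9/32)·7 + (3/16)·12 + (5/32)·15
     = 111/16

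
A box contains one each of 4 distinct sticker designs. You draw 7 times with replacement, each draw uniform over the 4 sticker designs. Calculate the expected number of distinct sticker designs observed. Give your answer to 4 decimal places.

Let Xⱼ=1 if type j appears at least once. P(Xⱼ=1) = 1 − ((4−1)/4)^7 = 14197/16384.
E[#distinct] = 4·14197/16384 = 14197/4096.
≈ 3.4661

3.4661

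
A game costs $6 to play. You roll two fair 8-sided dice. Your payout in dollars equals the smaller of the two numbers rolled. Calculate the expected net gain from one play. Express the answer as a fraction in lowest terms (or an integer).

Distribution of the smaller of the two numbers rolled: 1 w.p. 15/64, 2 w.p. 13/64, 3 w.p. 11/64, 4 w.p. 9/64, 5 w.p. 7/64, 6 w.p. 5/64, …
E[payout] = (15/64)·1 + (13/64)·2 + (11/64)·3 + (9/64)·4 + (7/64)·5 + (5/64)·6 + (3/64)·7 + (1/64)·8 = 51/16
Expected profit = 51/16 − 6 = -45/16

-45/16 dollars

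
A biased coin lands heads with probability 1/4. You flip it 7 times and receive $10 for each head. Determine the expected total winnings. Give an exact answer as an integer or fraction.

35/2 dollars

E[#heads] = 7·1/4 = 7/4 (linearity over flips).
E[winnings] = 10·7/4 = 35/2.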